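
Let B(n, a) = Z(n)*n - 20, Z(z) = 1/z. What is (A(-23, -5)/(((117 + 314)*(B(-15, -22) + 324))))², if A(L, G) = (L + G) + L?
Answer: 2601/17280417025 ≈ 1.5052e-7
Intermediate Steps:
Z(z) = 1/z
B(n, a) = -19 (B(n, a) = n/n - 20 = 1 - 20 = -19)
A(L, G) = G + 2*L (A(L, G) = (G + L) + L = G + 2*L)
(A(-23, -5)/(((117 + 314)*(B(-15, -22) + 324))))² = ((-5 + 2*(-23))/(((117 + 314)*(-19 + 324))))² = ((-5 - 46)/((431*305)))² = (-51/131455)² = 2601/17280417025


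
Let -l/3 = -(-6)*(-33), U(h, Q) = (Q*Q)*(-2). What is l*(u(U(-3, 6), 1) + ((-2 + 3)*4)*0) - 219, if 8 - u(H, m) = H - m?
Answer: 47895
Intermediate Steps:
U(h, Q) = -2*Q² (U(h, Q) = Q²*(-2) = -2*Q²)
u(H, m) = 8 + m - H (u(H, m) = 8 - (H - m) = 8 + (m - H) = 8 + m - H)
l = 594 (l = -(-3)*(-6*(-33)) = -(-3)*198 = -3*(-198) = 594)
l*(u(U(-3, 6), 1) + ((-2 + 3)*4)*0) - 219 = 594*((8 + 1 - (-2)*6²) + ((-2 + 3)*4)*0) - 219 = 594*((8 + 1 - (-2)*36) + (1*4)*0) - 219 = 594*((8 + 1 - 1*(-72)) + 4*0) - 219 = 594*((8 + 1 + 72) + 0) - 219 = 594*(81 + 0) - 219 = 594*81 - 219 = 48114 - 219 = 47895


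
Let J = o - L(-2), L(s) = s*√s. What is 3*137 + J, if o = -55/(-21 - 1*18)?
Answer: 16084/39 + 2*I*√2 ≈ 412.41 + 2.8284*I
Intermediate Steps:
o = 55/39 (o = -55/(-21 - 18) = -55/(-39) = -55*(-1/39) = 55/39 ≈ 1.4103)
L(s) = s^(3/2)
J = 55/39 + 2*I*√2 (J = 55/39 - (-2)^(3/2) = 55/39 - (-2)*I*√2 = 55/39 + 2*I*√2 ≈ 1.4103 + 2.8284*I)
3*137 + J = 3*137 + (55/39 + 2*I*√2) = 411 + (55/39 + 2*I*√2) = 16084/39 + 2*I*√2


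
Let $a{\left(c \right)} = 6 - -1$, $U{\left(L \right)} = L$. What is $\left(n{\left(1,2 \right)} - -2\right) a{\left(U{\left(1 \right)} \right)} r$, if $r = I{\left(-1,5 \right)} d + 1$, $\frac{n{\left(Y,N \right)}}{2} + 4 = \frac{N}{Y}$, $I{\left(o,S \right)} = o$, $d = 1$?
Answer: $0$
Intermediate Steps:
$n{\left(Y,N \right)} = -8 + \frac{2 N}{Y}$ ($n{\left(Y,N \right)} = -8 + 2 \frac{N}{Y} = -8 + \frac{2 N}{Y}$)
$a{\left(c \right)} = 7$ ($a{\left(c \right)} = 6 + 1 = 7$)
$r = 0$ ($r = \left(-1\right) 1 + 1 = -1 + 1 = 0$)
$\left(n{\left(1,2 \right)} - -2\right) a{\left(U{\left(1 \right)} \right)} r = \left(\left(-8 + 2 \cdot 2 \cdot 1^{-1}\right) - -2\right) 7 \cdot 0 = \left(\left(-8 + 2 \cdot 2 \cdot 1\right) + 2\right) 7 \cdot 0 = \left(\left(-8 + 4\right) + 2\right) 7 \cdot 0 = \left(-4 + 2\right) 7 \cdot 0 = \left(-2\right) 7 \cdot 0 = \left(-14\right) 0 = 0$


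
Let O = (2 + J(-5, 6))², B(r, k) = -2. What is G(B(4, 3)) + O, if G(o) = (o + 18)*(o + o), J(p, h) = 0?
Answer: -60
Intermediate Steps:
G(o) = 2*o*(18 + o) (G(o) = (18 + o)*(2*o) = 2*o*(18 + o))
O = 4 (O = (2 + 0)² = 2² = 4)
G(B(4, 3)) + O = 2*(-2)*(18 - 2) + 4 = 2*(-2)*16 + 4 = -64 + 4 = -60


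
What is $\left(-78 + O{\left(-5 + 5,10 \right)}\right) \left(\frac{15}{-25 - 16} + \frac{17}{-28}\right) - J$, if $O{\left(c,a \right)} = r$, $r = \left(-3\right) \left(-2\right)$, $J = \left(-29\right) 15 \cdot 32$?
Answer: $\frac{4015146}{287} \approx 13990.0$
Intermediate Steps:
$J = -13920$ ($J = \left(-435\right) 32 = -13920$)
$r = 6$
$O{\left(c,a \right)} = 6$
$\left(-78 + O{\left(-5 + 5,10 \right)}\right) \left(\frac{15}{-25 - 16} + \frac{17}{-28}\right) - J = \left(-78 + 6\right) \left(\frac{15}{-25 - 16} + \frac{17}{-28}\right) - -13920 = - 72 \left(\frac{15}{-25 - 16} + 17 \left(- \frac{1}{28}\right)\right) + 13920 = - 72 \left(\frac{15}{-41} - \frac{17}{28}\right) + 13920 = - 72 \left(15 \left(- \frac{1}{41}\right) - \frac{17}{28}\right) + 13920 = - 72 \left(- \frac{15}{41} - \frac{17}{28}\right) + 13920 = \left(-72\right) \left(- \frac{1117}{1148}\right) + 13920 = \frac{20106}{287} + 13920 = \frac{4015146}{287}$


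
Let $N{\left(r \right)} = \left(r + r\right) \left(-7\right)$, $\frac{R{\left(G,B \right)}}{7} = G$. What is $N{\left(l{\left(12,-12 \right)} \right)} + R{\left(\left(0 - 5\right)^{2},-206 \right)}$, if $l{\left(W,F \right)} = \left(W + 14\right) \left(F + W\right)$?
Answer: $175$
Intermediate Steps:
$R{\left(G,B \right)} = 7 G$
$l{\left(W,F \right)} = \left(14 + W\right) \left(F + W\right)$
$N{\left(r \right)} = - 14 r$ ($N{\left(r \right)} = 2 r \left(-7\right) = - 14 r$)
$N{\left(l{\left(12,-12 \right)} \right)} + R{\left(\left(0 - 5\right)^{2},-206 \right)} = - 14 \left(12^{2} + 14 \left(-12\right) + 14 \cdot 12 - 144\right) + 7 \left(0 - 5\right)^{2} = - 14 \left(144 - 168 + 168 - 144\right) + 7 \left(-5\right)^{2} = \left(-14\right) 0 + 7 \cdot 25 = 0 + 175 = 175$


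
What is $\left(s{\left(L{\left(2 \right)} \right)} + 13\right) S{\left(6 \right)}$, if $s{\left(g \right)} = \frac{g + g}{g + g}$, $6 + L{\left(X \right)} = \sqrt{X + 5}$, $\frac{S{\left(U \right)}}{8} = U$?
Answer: $672$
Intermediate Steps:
$S{\left(U \right)} = 8 U$
$L{\left(X \right)} = -6 + \sqrt{5 + X}$ ($L{\left(X \right)} = -6 + \sqrt{X + 5} = -6 + \sqrt{5 + X}$)
$s{\left(g \right)} = 1$ ($s{\left(g \right)} = \frac{2 g}{2 g} = 2 g \frac{1}{2 g} = 1$)
$\left(s{\left(L{\left(2 \right)} \right)} + 13\right) S{\left(6 \right)} = \left(1 + 13\right) 8 \cdot 6 = 14 \cdot 48 = 672$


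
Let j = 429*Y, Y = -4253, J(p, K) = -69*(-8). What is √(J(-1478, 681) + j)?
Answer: 3*I*√202665 ≈ 1350.6*I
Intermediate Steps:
J(p, K) = 552
j = -1824537 (j = 429*(-4253) = -1824537)
√(J(-1478, 681) + j) = √(552 - 1824537) = √(-1823985) = 3*I*√202665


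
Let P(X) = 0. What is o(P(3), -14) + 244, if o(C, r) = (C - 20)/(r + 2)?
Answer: 737/3 ≈ 245.67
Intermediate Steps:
o(C, r) = (-20 + C)/(2 + r)
o(P(3), -14) + 244 = (-20 + 0)/(2 - 14) + 244 = -20/(-12) + 244 = -1/12*(-20) + 244 = 5/3 + 244 = 737/3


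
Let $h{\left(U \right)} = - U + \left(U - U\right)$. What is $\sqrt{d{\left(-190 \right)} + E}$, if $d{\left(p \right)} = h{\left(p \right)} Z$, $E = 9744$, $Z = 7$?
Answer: $7 \sqrt{226} \approx 105.23$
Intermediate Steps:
$h{\left(U \right)} = - U$ ($h{\left(U \right)} = - U + 0 = - U$)
$d{\left(p \right)} = - 7 p$ ($d{\left(p \right)} = - p 7 = - 7 p$)
$\sqrt{d{\left(-190 \right)} + E} = \sqrt{\left(-7\right) \left(-190\right) + 9744} = \sqrt{1330 + 9744} = \sqrt{11074} = 7 \sqrt{226}$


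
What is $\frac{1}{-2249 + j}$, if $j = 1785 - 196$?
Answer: $- \frac{1}{660} \approx -0.0015152$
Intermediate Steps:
$j = 1589$ ($j = 1785 - 196 = 1589$)
$\frac{1}{-2249 + j} = \frac{1}{-2249 + 1589} = \frac{1}{-660} = - \frac{1}{660}$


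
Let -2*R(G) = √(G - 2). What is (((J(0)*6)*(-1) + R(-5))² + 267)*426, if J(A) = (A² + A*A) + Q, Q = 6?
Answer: 1330185/2 + 15336*I*√7 ≈ 6.6509e+5 + 40575.0*I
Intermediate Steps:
J(A) = 6 + 2*A² (J(A) = (A² + A*A) + 6 = (A² + A²) + 6 = 2*A² + 6 = 6 + 2*A²)
R(G) = -√(-2 + G)/2 (R(G) = -√(G - 2)/2 = -√(-2 + G)/2)
(((J(0)*6)*(-1) + R(-5))² + 267)*426 = ((((6 + 2*0²)*6)*(-1) - √(-2 - 5)/2)² + 267)*426 = ((((6 + 2*0)*6)*(-1) - I*√7/2)² + 267)*426 = ((((6 + 0)*6)*(-1) - I*√7/2)² + 267)*426 = (((6*6)*(-1) - I*√7/2)² + 267)*426 = ((36*(-1) - I*√7/2)² + 267)*426 = ((-36 - I*√7/2)² + 267)*426 = (267 + (-36 - I*√7/2)²)*426 = 113742 + 426*(-36 - I*√7/2)²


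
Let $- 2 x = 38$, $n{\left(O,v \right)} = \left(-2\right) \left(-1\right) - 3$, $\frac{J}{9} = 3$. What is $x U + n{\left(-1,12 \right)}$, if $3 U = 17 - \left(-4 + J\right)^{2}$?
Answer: $\frac{9725}{3} \approx 3241.7$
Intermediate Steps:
$J = 27$ ($J = 9 \cdot 3 = 27$)
$n{\left(O,v \right)} = -1$ ($n{\left(O,v \right)} = 2 - 3 = -1$)
$U = - \frac{512}{3}$ ($U = \frac{17 - \left(-4 + 27\right)^{2}}{3} = \frac{17 - 23^{2}}{3} = \frac{17 - 529}{3} = \frac{1}{3} \left(-512\right) = - \frac{512}{3} \approx -170.67$)
$x = -19$ ($x = \left(- \frac{1}{2}\right) 38 = -19$)
$x U + n{\left(-1,12 \right)} = \left(-19\right) \left(- \frac{512}{3}\right) - 1 = \frac{9728}{3} - 1 = \frac{9725}{3}$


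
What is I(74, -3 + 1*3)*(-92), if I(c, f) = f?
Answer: 0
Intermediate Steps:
I(74, -3 + 1*3)*(-92) = (-3 + 1*3)*(-92) = (-3 + 3)*(-92) = 0*(-92) = 0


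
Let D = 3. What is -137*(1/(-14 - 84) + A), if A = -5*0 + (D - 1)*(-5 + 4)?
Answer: 26989/98 ≈ 275.40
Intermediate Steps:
A = -2 (A = -5*0 + (3 - 1)*(-5 + 4) = 0 + 2*(-1) = 0 - 2 = -2)
-137*(1/(-14 - 84) + A) = -137*(1/(-14 - 84) - 2) = -137*(1/(-98) - 2) = -137*(-1/98 - 2) = -137*(-197)/98 = -1*(-26989/98) = 26989/98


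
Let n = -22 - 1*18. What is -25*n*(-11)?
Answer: -11000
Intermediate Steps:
n = -40 (n = -22 - 18 = -40)
-25*n*(-11) = -25*(-40)*(-11) = 1000*(-11) = -11000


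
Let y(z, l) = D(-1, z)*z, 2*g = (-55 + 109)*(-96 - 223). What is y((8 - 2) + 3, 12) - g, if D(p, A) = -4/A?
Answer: 8609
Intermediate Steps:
g = -8613 (g = ((-55 + 109)*(-96 - 223))/2 = (54*(-319))/2 = (1/2)*(-17226) = -8613)
y(z, l) = -4 (y(z, l) = (-4/z)*z = -4)
y((8 - 2) + 3, 12) - g = -4 - 1*(-8613) = -4 + 8613 = 8609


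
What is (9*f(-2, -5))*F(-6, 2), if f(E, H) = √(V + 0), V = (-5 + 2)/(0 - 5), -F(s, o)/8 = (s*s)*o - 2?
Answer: -1008*√15 ≈ -3904.0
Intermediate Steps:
F(s, o) = 16 - 8*o*s² (F(s, o) = -8*((s*s)*o - 2) = -8*(s²*o - 2) = -8*(o*s² - 2) = -8*(-2 + o*s²) = 16 - 8*o*s²)
V = ⅗ (V = -3/(-5) = -3*(-⅕) = ⅗ ≈ 0.60000)
f(E, H) = √15/5 (f(E, H) = √(⅗ + 0) = √(⅗) = √15/5)
(9*f(-2, -5))*F(-6, 2) = (9*(√15/5))*(16 - 8*2*(-6)²) = (9*√15/5)*(16 - 8*2*36) = (9*√15/5)*(16 - 576) = (9*√15/5)*(-560) = -1008*√15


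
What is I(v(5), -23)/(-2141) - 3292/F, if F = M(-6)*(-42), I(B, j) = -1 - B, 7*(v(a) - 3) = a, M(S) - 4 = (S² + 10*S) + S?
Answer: -1760756/584493 ≈ -3.0125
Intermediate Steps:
M(S) = 4 + S² + 11*S (M(S) = 4 + ((S² + 10*S) + S) = 4 + (S² + 11*S) = 4 + S² + 11*S)
v(a) = 3 + a/7
F = 1092 (F = (4 + (-6)² + 11*(-6))*(-42) = (4 + 36 - 66)*(-42) = -26*(-42) = 1092)
I(v(5), -23)/(-2141) - 3292/F = (-1 - (3 + (⅐)*5))/(-2141) - 3292/1092 = (-1 - (3 + 5/7))*(-1/2141) - 3292*1/1092 = (-1 - 1*26/7)*(-1/2141) - 823/273 = (-1 - 26/7)*(-1/2141) - 823/273 = -33/7*(-1/2141) - 823/273 = 33/14987 - 823/273 = -1760756/584493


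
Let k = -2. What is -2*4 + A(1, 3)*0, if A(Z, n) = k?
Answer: -8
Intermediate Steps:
A(Z, n) = -2
-2*4 + A(1, 3)*0 = -2*4 - 2*0 = -8 + 0 = -8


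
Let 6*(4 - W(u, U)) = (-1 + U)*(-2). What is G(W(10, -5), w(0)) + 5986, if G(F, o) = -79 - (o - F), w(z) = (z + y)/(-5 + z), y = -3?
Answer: 29542/5 ≈ 5908.4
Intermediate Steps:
W(u, U) = 11/3 + U/3 (W(u, U) = 4 - (-1 + U)*(-2)/6 = 4 - (2 - 2*U)/6 = 4 + (-1/3 + U/3) = 11/3 + U/3)
w(z) = (-3 + z)/(-5 + z) (w(z) = (z - 3)/(-5 + z) = (-3 + z)/(-5 + z))
G(F, o) = -79 + F - o (G(F, o) = -79 + (F - o) = -79 + F - o)
G(W(10, -5), w(0)) + 5986 = (-79 + (11/3 + (1/3)*(-5)) - (-3 + 0)/(-5 + 0)) + 5986 = (-79 + (11/3 - 5/3) - (-3)/(-5)) + 5986 = (-79 + 2 - (-1)*(-3)/5) + 5986 = (-79 + 2 - 1*3/5) + 5986 = (-79 + 2 - 3/5) + 5986 = -388/5 + 5986 = 29542/5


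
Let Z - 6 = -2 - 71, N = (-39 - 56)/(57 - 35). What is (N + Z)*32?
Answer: -25104/11 ≈ -2282.2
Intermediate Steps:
N = -95/22 ≈ -4.3182
Z = -67 (Z = 6 + (-2 - 71) = 6 - 73 = -67)
(N + Z)*32 = (-95/22 - 67)*32 = -1569/22*32 = -25104/11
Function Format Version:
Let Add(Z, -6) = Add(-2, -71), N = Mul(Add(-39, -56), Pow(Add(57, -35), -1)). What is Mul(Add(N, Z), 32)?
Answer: Rational(-25104, 11) ≈ -2282.2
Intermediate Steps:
N = Rational(-95, 22) (N = Mul(-95, Pow(22, -1)) = Mul(-95, Rational(1, 22)) = Rational(-95, 22) ≈ -4.3182)
Z = -67 (Z = Add(6, Add(-2, -71)) = Add(6, -73) = -67)
Mul(Add(N, Z), 32) = Mul(Add(Rational(-95, 22), -67), 32) = Mul(Rational(-1569, 22), 32) = Rational(-25104, 11)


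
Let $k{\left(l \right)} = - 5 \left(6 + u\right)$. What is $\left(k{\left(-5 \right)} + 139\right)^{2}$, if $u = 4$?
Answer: $7921$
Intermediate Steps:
$k{\left(l \right)} = -50$ ($k{\left(l \right)} = - 5 \left(6 + 4\right) = \left(-5\right) 10 = -50$)
$\left(k{\left(-5 \right)} + 139\right)^{2} = \left(-50 + 139\right)^{2} = 89^{2} = 7921$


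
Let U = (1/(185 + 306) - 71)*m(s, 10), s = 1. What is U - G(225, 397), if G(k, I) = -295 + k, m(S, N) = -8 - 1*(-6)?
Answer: 104090/491 ≈ 212.00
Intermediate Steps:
m(S, N) = -2 (m(S, N) = -8 + 6 = -2)
U = 69720/491 (U = (1/(185 + 306) - 71)*(-2) = (1/491 - 71)*(-2) = -34860/491*(-2) = 69720/491 ≈ 142.00)
U - G(225, 397) = 69720/491 - (-295 + 225) = 69720/491 - 1*(-70) = 69720/491 + 70 = 104090/491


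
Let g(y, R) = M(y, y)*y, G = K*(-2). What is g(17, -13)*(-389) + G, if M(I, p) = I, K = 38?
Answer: -112497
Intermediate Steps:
G = -76 (G = 38*(-2) = -76)
g(y, R) = y² (g(y, R) = y*y = y²)
g(17, -13)*(-389) + G = 17²*(-389) - 76 = 289*(-389) - 76 = -112421 - 76 = -112497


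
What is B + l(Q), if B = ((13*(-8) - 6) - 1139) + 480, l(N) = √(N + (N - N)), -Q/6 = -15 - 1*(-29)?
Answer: -769 + 2*I*√21 ≈ -769.0 + 9.1651*I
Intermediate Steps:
Q = -84 (Q = -6*(-15 - 1*(-29)) = -6*(-15 + 29) = -6*14 = -84)
l(N) = √N (l(N) = √(N + 0) = √N)
B = -769 (B = ((-104 - 6) - 1139) + 480 = (-110 - 1139) + 480 = -1249 + 480 = -769)
B + l(Q) = -769 + √(-84) = -769 + 2*I*√21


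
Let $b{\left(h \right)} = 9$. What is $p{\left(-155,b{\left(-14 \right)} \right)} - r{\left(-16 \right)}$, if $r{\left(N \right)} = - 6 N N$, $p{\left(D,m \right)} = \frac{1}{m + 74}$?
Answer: $\frac{127489}{83} \approx 1536.0$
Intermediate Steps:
$p{\left(D,m \right)} = \frac{1}{74 + m}$
$r{\left(N \right)} = - 6 N^{2}$
$p{\left(-155,b{\left(-14 \right)} \right)} - r{\left(-16 \right)} = \frac{1}{74 + 9} - - 6 \left(-16\right)^{2} = \frac{1}{83} - \left(-6\right) 256 = \frac{1}{83} - -1536 = \frac{1}{83} + 1536 = \frac{127489}{83}$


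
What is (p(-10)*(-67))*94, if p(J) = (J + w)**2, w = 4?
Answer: -226728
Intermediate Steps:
p(J) = (4 + J)**2 (p(J) = (J + 4)**2 = (4 + J)**2)
(p(-10)*(-67))*94 = ((4 - 10)**2*(-67))*94 = ((-6)**2*(-67))*94 = (36*(-67))*94 = -2412*94 = -226728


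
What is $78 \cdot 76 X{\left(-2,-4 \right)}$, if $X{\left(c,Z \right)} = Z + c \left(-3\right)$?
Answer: $11856$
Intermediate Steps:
$X{\left(c,Z \right)} = Z - 3 c$
$78 \cdot 76 X{\left(-2,-4 \right)} = 78 \cdot 76 \left(-4 - -6\right) = 5928 \left(-4 + 6\right) = 5928 \cdot 2 = 11856$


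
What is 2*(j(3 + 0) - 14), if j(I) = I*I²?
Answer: 26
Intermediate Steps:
j(I) = I³
2*(j(3 + 0) - 14) = 2*((3 + 0)³ - 14) = 2*(3³ - 14) = 2*(27 - 14) = 2*13 = 26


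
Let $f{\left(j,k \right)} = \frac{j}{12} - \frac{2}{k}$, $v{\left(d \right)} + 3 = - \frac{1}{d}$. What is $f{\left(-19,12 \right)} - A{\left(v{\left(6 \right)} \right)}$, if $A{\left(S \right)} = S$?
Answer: $\frac{17}{12} \approx 1.4167$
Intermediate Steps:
$v{\left(d \right)} = -3 - \frac{1}{d}$
$f{\left(j,k \right)} = - \frac{2}{k} + \frac{j}{12}$ ($f{\left(j,k \right)} = j \frac{1}{12} - \frac{2}{k} = \frac{j}{12} - \frac{2}{k} = - \frac{2}{k} + \frac{j}{12}$)
$f{\left(-19,12 \right)} - A{\left(v{\left(6 \right)} \right)} = \left(- \frac{2}{12} + \frac{1}{12} \left(-19\right)\right) - \left(-3 - \frac{1}{6}\right) = \left(\left(-2\right) \frac{1}{12} - \frac{19}{12}\right) - \left(-3 - \frac{1}{6}\right) = \left(- \frac{1}{6} - \frac{19}{12}\right) - \left(-3 - \frac{1}{6}\right) = - \frac{7}{4} - - \frac{19}{6} = - \frac{7}{4} + \frac{19}{6} = \frac{17}{12}$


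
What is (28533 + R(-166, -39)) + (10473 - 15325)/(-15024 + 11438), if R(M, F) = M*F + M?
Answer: 62472339/1793 ≈ 34842.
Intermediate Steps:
R(M, F) = M + F*M (R(M, F) = F*M + M = M + F*M)
(28533 + R(-166, -39)) + (10473 - 15325)/(-15024 + 11438) = (28533 - 166*(1 - 39)) + (10473 - 15325)/(-15024 + 11438) = (28533 - 166*(-38)) - 4852/(-3586) = (28533 + 6308) - 4852*(-1/3586) = 34841 + 2426/1793 = 62472339/1793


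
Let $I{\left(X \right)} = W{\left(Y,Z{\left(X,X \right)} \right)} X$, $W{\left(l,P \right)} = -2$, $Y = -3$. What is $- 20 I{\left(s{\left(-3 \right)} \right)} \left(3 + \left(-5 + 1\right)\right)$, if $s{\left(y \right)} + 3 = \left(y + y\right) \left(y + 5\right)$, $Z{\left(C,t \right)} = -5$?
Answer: $600$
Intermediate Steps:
$s{\left(y \right)} = -3 + 2 y \left(5 + y\right)$ ($s{\left(y \right)} = -3 + \left(y + y\right) \left(y + 5\right) = -3 + 2 y \left(5 + y\right)$)
$I{\left(X \right)} = - 2 X$
$- 20 I{\left(s{\left(-3 \right)} \right)} \left(3 + \left(-5 + 1\right)\right) = - 20 \left(- 2 \left(-3 + 2 \left(-3\right)^{2} + 10 \left(-3\right)\right)\right) \left(3 + \left(-5 + 1\right)\right) = - 20 \left(- 2 \left(-3 + 2 \cdot 9 - 30\right)\right) \left(3 - 4\right) = - 20 \left(- 2 \left(-3 + 18 - 30\right)\right) \left(-1\right) = - 20 \left(\left(-2\right) \left(-15\right)\right) \left(-1\right) = \left(-20\right) 30 \left(-1\right) = \left(-600\right) \left(-1\right) = 600$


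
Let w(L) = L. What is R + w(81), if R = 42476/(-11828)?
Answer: 228898/2957 ≈ 77.409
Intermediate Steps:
R = -10619/2957 (R = 42476*(-1/11828) = -10619/2957 ≈ -3.5911)
R + w(81) = -10619/2957 + 81 = 228898/2957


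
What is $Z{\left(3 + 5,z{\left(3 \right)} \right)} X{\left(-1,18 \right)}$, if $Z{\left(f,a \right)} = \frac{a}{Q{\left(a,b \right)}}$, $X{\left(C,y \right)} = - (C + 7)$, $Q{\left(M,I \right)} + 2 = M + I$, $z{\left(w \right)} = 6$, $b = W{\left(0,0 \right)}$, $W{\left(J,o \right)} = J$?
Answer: $-9$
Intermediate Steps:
$b = 0$
$Q{\left(M,I \right)} = -2 + I + M$ ($Q{\left(M,I \right)} = -2 + \left(M + I\right) = -2 + \left(I + M\right) = -2 + I + M$)
$X{\left(C,y \right)} = -7 - C$ ($X{\left(C,y \right)} = - (7 + C) = -7 - C$)
$Z{\left(f,a \right)} = \frac{a}{-2 + a}$ ($Z{\left(f,a \right)} = \frac{a}{-2 + 0 + a} = \frac{a}{-2 + a}$)
$Z{\left(3 + 5,z{\left(3 \right)} \right)} X{\left(-1,18 \right)} = \frac{6}{-2 + 6} \left(-7 - -1\right) = \frac{6}{4} \left(-7 + 1\right) = 6 \cdot \frac{1}{4} \left(-6\right) = \frac{3}{2} \left(-6\right) = -9$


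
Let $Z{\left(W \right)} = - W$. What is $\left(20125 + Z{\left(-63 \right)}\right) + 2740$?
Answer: $22928$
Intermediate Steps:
$\left(20125 + Z{\left(-63 \right)}\right) + 2740 = \left(20125 - -63\right) + 2740 = \left(20125 + 63\right) + 2740 = 20188 + 2740 = 22928$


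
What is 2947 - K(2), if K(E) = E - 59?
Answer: 3004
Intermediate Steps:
K(E) = -59 + E
2947 - K(2) = 2947 - (-59 + 2) = 2947 - 1*(-57) = 2947 + 57 = 3004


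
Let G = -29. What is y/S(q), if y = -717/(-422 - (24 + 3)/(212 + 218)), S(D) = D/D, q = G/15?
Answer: 308310/181487 ≈ 1.6988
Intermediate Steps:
q = -29/15 ≈ -1.9333
S(D) = 1
y = 308310/181487 (y = -717/(-422 - 27/430) = -717/(-181487/430) = -717*(-430/181487) = 308310/181487 ≈ 1.6988)
y/S(q) = (308310/181487)/1 = (308310/181487)*1 = 308310/181487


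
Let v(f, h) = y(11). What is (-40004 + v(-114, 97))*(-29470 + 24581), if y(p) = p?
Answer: 195525777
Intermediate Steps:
v(f, h) = 11
(-40004 + v(-114, 97))*(-29470 + 24581) = (-40004 + 11)*(-29470 + 24581) = -39993*(-4889) = 195525777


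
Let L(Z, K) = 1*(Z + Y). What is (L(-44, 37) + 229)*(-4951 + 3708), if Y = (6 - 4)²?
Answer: -234927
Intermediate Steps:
Y = 4 (Y = 2² = 4)
L(Z, K) = 4 + Z (L(Z, K) = 1*(Z + 4) = 1*(4 + Z) = 4 + Z)
(L(-44, 37) + 229)*(-4951 + 3708) = ((4 - 44) + 229)*(-4951 + 3708) = (-40 + 229)*(-1243) = 189*(-1243) = -234927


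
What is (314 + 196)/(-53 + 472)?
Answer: 510/419 ≈ 1.2172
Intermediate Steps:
(314 + 196)/(-53 + 472) = 510/419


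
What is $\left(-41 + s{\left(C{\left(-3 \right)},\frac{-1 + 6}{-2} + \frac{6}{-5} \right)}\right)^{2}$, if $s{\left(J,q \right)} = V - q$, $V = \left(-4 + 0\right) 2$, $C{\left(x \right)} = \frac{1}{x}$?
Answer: $\frac{205209}{100} \approx 2052.1$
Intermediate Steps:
$V = -8$ ($V = \left(-4\right) 2 = -8$)
$s{\left(J,q \right)} = -8 - q$
$\left(-41 + s{\left(C{\left(-3 \right)},\frac{-1 + 6}{-2} + \frac{6}{-5} \right)}\right)^{2} = \left(-41 - \left(8 - \frac{6}{5} + \frac{-1 + 6}{-2}\right)\right)^{2} = \left(-41 - \left(8 - \frac{6}{5} - \frac{5}{2}\right)\right)^{2} = \left(-41 - \frac{43}{10}\right)^{2} = \left(- \frac{453}{10}\right)^{2} = \frac{205209}{100}$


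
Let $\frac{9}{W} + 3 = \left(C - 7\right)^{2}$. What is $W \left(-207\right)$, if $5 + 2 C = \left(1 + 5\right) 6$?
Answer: $- \frac{7452}{277} \approx -26.903$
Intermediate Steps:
$C = \frac{31}{2}$ ($C = - \frac{5}{2} + \frac{\left(1 + 5\right) 6}{2} = - \frac{5}{2} + \frac{6 \cdot 6}{2} = - \frac{5}{2} + \frac{1}{2} \cdot 36 = - \frac{5}{2} + 18 = \frac{31}{2} \approx 15.5$)
$W = \frac{36}{277}$ ($W = \frac{9}{-3 + \left(\frac{31}{2} - 7\right)^{2}} = \frac{9}{-3 + \left(\frac{17}{2}\right)^{2}} = \frac{9}{-3 + \frac{289}{4}} = \frac{9}{\frac{277}{4}} = 9 \cdot \frac{4}{277} = \frac{36}{277} \approx 0.12996$)
$W \left(-207\right) = \frac{36}{277} \left(-207\right) = - \frac{7452}{277}$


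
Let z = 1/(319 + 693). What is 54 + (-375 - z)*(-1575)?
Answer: 597768723/1012 ≈ 5.9068e+5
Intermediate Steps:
z = 1/1012 ≈ 0.00098814
54 + (-375 - z)*(-1575) = 54 + (-375 - 1*1/1012)*(-1575) = 54 + (-375 - 1/1012)*(-1575) = 54 - 379501/1012*(-1575) = 54 + 597714075/1012 = 597768723/1012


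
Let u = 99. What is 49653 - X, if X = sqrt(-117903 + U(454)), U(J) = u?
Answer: 49653 - 2*I*sqrt(29451) ≈ 49653.0 - 343.23*I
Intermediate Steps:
U(J) = 99
X = 2*I*sqrt(29451) (X = sqrt(-117903 + 99) = sqrt(-117804) = 2*I*sqrt(29451) ≈ 343.23*I)
49653 - X = 49653 - 2*I*sqrt(29451)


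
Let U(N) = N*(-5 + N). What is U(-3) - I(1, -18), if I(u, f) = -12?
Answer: 36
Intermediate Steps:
U(-3) - I(1, -18) = -3*(-5 - 3) - 1*(-12) = -3*(-8) + 12 = 24 + 12 = 36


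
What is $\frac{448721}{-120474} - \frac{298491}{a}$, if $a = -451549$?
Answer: $- \frac{166659114095}{54399914226} \approx -3.0636$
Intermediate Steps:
$\frac{448721}{-120474} - \frac{298491}{a} = \frac{448721}{-120474} - \frac{298491}{-451549} = 448721 \left(- \frac{1}{120474}\right) - - \frac{298491}{451549} = - \frac{448721}{120474} + \frac{298491}{451549} = - \frac{166659114095}{54399914226}$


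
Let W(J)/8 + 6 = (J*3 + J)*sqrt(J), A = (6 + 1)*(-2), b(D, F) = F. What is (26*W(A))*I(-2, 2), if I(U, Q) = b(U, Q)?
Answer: -2496 - 23296*I*sqrt(14) ≈ -2496.0 - 87166.0*I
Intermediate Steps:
I(U, Q) = Q
A = -14 (A = 7*(-2) = -14)
W(J) = -48 + 32*J**(3/2) (W(J) = -48 + 8*((J*3 + J)*sqrt(J)) = -48 + 8*((3*J + J)*sqrt(J)) = -48 + 8*((4*J)*sqrt(J)) = -48 + 8*(4*J**(3/2)) = -48 + 32*J**(3/2))
(26*W(A))*I(-2, 2) = (26*(-48 + 32*(-14)**(3/2)))*2 = (26*(-48 + 32*(-14*I*sqrt(14))))*2 = (26*(-48 - 448*I*sqrt(14)))*2 = (-1248 - 11648*I*sqrt(14))*2 = -2496 - 23296*I*sqrt(14)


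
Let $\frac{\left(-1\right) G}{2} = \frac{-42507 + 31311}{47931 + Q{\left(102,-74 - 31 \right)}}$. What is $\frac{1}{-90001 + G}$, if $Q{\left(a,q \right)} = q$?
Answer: $- \frac{2657}{239131413} \approx -1.1111 \cdot 10^{-5}$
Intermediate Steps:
$G = \frac{1244}{2657}$ ($G = - 2 \frac{-42507 + 31311}{47931 - 105} = - 2 \left(- \frac{11196}{47931 - 105}\right) = - 2 \left(- \frac{11196}{47826}\right) = - 2 \left(\left(-11196\right) \frac{1}{47826}\right) = \left(-2\right) \left(- \frac{622}{2657}\right) = \frac{1244}{2657} \approx 0.4682$)
$\frac{1}{-90001 + G} = \frac{1}{-90001 + \frac{1244}{2657}} = \frac{1}{- \frac{239131413}{2657}} = - \frac{2657}{239131413}$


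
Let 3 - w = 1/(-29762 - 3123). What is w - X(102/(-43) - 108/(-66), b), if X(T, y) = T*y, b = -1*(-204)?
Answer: 2381236208/15554605 ≈ 153.09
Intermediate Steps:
w = 98656/32885 (w = 3 - 1/(-29762 - 3123) = 3 - 1/(-32885) = 3 - 1*(-1/32885) = 3 + 1/32885 = 98656/32885 ≈ 3.0000)
b = 204
w - X(102/(-43) - 108/(-66), b) = 98656/32885 - (102/(-43) - 108/(-66))*204 = 98656/32885 - (102*(-1/43) - 108*(-1/66))*204 = 98656/32885 - (-102/43 + 18/11)*204 = 98656/32885 - (-348)*204/473 = 98656/32885 - 1*(-70992/473) = 98656/32885 + 70992/473 = 2381236208/15554605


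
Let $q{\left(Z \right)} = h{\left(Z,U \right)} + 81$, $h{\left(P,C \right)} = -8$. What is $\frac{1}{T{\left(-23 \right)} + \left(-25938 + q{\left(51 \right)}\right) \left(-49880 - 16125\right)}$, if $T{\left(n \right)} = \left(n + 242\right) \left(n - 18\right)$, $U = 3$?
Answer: $\frac{1}{1707210346} \approx 5.8575 \cdot 10^{-10}$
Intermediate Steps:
$q{\left(Z \right)} = 73$ ($q{\left(Z \right)} = -8 + 81 = 73$)
$T{\left(n \right)} = \left(-18 + n\right) \left(242 + n\right)$ ($T{\left(n \right)} = \left(242 + n\right) \left(-18 + n\right) = \left(-18 + n\right) \left(242 + n\right)$)
$\frac{1}{T{\left(-23 \right)} + \left(-25938 + q{\left(51 \right)}\right) \left(-49880 - 16125\right)} = \frac{1}{\left(-4356 + \left(-23\right)^{2} + 224 \left(-23\right)\right) + \left(-25938 + 73\right) \left(-49880 - 16125\right)} = \frac{1}{\left(-4356 + 529 - 5152\right) - -1707219325} = \frac{1}{-8979 + 1707219325} = \frac{1}{1707210346}$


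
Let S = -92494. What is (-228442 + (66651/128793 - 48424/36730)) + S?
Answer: -253035500665007/788427815 ≈ -3.2094e+5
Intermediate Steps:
(-228442 + (66651/128793 - 48424/36730)) + S = (-228442 + (66651/128793 - 48424/36730)) - 92494 = (-228442 + (66651*(1/128793) - 48424*1/36730)) - 92494 = (-228442 + (22217/42931 - 24212/18365)) - 92494 = (-228442 - 631430167/788427815) - 92494 = -180110658344397/788427815 - 92494 = -253035500665007/788427815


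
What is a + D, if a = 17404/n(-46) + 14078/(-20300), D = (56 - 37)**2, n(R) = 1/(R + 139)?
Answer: 16432162911/10150 ≈ 1.6189e+6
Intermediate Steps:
n(R) = 1/(139 + R)
D = 361 (D = 19**2 = 361)
a = 16428498761/10150 (a = 17404/(1/(139 - 46)) + 14078/(-20300) = 17404/(1/93) + 14078*(-1/20300) = 17404/(1/93) - 7039/10150 = 17404*93 - 7039/10150 = 1618572 - 7039/10150 = 16428498761/10150 ≈ 1.6186e+6)
a + D = 16428498761/10150 + 361 = 16432162911/10150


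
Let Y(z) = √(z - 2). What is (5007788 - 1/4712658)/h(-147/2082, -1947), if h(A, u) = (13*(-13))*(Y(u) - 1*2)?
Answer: 23599992180503/777722880753 + 23599992180503*I*√1949/1555445761506 ≈ 30.345 + 669.83*I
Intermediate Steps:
Y(z) = √(-2 + z)
h(A, u) = 338 - 169*√(-2 + u) (h(A, u) = (13*(-13))*(√(-2 + u) - 1*2) = -169*(√(-2 + u) - 2) = -169*(-2 + √(-2 + u)) = 338 - 169*√(-2 + u))
(5007788 - 1/4712658)/h(-147/2082, -1947) = (5007788 - 1/4712658)/(338 - 169*√(-2 - 1947)) = (5007788 - 1*1/4712658)/(338 - 169*I*√1949) = (5007788 - 1/4712658)/(338 - 169*I*√1949) = 23599992180503/(4712658*(338 - 169*I*√1949))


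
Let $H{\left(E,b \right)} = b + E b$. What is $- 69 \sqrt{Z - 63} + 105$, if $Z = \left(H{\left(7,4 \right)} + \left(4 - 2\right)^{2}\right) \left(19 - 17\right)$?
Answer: $-102$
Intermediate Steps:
$Z = 72$ ($Z = \left(4 \left(1 + 7\right) + \left(4 - 2\right)^{2}\right) \left(19 - 17\right) = \left(4 \cdot 8 + 2^{2}\right) 2 = \left(32 + 4\right) 2 = 36 \cdot 2 = 72$)
$- 69 \sqrt{Z - 63} + 105 = - 69 \sqrt{72 - 63} + 105 = - 69 \sqrt{9} + 105 = \left(-69\right) 3 + 105 = -207 + 105 = -102$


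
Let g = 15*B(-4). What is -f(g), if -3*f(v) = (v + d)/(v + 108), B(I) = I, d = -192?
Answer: -7/4 ≈ -1.7500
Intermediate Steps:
g = -60 (g = 15*(-4) = -60)
f(v) = -(-192 + v)/(3*(108 + v)) (f(v) = -(v - 192)/(3*(v + 108)) = -(-192 + v)/(3*(108 + v)))
-f(g) = -(192 - 1*(-60))/(3*(108 - 60)) = -(192 + 60)/(3*48) = -252/(3*48) = -1*7/4 = -7/4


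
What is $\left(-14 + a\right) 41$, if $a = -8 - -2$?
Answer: $-820$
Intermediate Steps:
$a = -6$ ($a = -8 + 2 = -6$)
$\left(-14 + a\right) 41 = \left(-14 - 6\right) 41 = \left(-20\right) 41 = -820$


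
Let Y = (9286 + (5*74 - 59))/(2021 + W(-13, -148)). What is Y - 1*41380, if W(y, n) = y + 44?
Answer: -28300721/684 ≈ -41375.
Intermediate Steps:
W(y, n) = 44 + y
Y = 3199/684 (Y = (9286 + (5*74 - 59))/(2021 + (44 - 13)) = (9286 + (370 - 59))/(2021 + 31) = (9286 + 311)/2052 = 9597*(1/2052) = 3199/684 ≈ 4.6769)
Y - 1*41380 = 3199/684 - 1*41380 = 3199/684 - 41380 = -28300721/684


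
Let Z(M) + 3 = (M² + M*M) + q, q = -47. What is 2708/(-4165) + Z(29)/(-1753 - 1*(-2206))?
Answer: 1856852/628915 ≈ 2.9525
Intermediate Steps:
Z(M) = -50 + 2*M² (Z(M) = -3 + ((M² + M*M) - 47) = -3 + ((M² + M²) - 47) = -3 + (2*M² - 47) = -3 + (-47 + 2*M²) = -50 + 2*M²)
2708/(-4165) + Z(29)/(-1753 - 1*(-2206)) = 2708/(-4165) + (-50 + 2*29²)/(-1753 - 1*(-2206)) = 2708*(-1/4165) + (-50 + 2*841)/(-1753 + 2206) = -2708/4165 + (-50 + 1682)/453 = -2708/4165 + 1632*(1/453) = -2708/4165 + 544/151 = 1856852/628915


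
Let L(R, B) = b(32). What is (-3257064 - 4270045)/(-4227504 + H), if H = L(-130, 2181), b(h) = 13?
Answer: 7527109/4227491 ≈ 1.7805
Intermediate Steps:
L(R, B) = 13
H = 13
(-3257064 - 4270045)/(-4227504 + H) = (-3257064 - 4270045)/(-4227504 + 13) = -7527109/(-4227491) = -7527109*(-1/4227491) = 7527109/4227491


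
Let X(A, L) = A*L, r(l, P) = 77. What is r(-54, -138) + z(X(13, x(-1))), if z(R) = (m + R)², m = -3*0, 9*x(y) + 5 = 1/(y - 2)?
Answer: 99397/729 ≈ 136.35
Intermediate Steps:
x(y) = -5/9 + 1/(9*(-2 + y)) (x(y) = -5/9 + 1/(9*(y - 2)) = -5/9 + 1/(9*(-2 + y)))
m = 0
z(R) = R² (z(R) = (0 + R)² = R²)
r(-54, -138) + z(X(13, x(-1))) = 77 + (13*((11 - 5*(-1))/(9*(-2 - 1))))² = 77 + (13*((⅑)*(11 + 5)/(-3)))² = 77 + (13*((⅑)*(-⅓)*16))² = 77 + (13*(-16/27))² = 77 + (-208/27)² = 77 + 43264/729 = 99397/729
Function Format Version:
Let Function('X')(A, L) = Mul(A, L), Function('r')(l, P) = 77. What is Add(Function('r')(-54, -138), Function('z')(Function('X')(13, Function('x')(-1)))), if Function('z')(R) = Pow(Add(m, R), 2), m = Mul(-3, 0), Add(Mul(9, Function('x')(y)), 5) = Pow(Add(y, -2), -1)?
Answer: Rational(99397, 729) ≈ 136.35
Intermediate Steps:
Function('x')(y) = Add(Rational(-5, 9), Mul(Rational(1, 9), Pow(Add(-2, y), -1))) (Function('x')(y) = Add(Rational(-5, 9), Mul(Rational(1, 9), Pow(Add(y, -2), -1))) = Add(Rational(-5, 9), Mul(Rational(1, 9), Pow(Add(-2, y), -1))))
m = 0
Function('z')(R) = Pow(R, 2) (Function('z')(R) = Pow(Add(0, R), 2) = Pow(R, 2))
Add(Function('r')(-54, -138), Function('z')(Function('X')(13, Function('x')(-1)))) = Add(77, Pow(Mul(13, Mul(Rational(1, 9), Pow(Add(-2, -1), -1), Add(11, Mul(-5, -1)))), 2)) = Add(77, Pow(Mul(13, Mul(Rational(1, 9), Pow(-3, -1), Add(11, 5))), 2)) = Add(77, Pow(Mul(13, Mul(Rational(1, 9), Rational(-1, 3), 16)), 2)) = Add(77, Pow(Mul(13, Rational(-16, 27)), 2)) = Add(77, Pow(Rational(-208, 27), 2)) = Add(77, Rational(43264, 729)) = Rational(99397, 729)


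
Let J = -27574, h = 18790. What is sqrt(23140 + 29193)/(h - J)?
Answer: sqrt(52333)/46364 ≈ 0.0049341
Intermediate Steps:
sqrt(23140 + 29193)/(h - J) = sqrt(23140 + 29193)/(18790 - 1*(-27574)) = sqrt(52333)/(18790 + 27574) = sqrt(52333)/46364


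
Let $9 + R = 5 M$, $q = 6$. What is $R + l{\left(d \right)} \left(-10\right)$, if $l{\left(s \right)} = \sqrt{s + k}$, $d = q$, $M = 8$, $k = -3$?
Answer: $31 - 10 \sqrt{3} \approx 13.679$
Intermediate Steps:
$d = 6$
$R = 31$ ($R = -9 + 5 \cdot 8 = -9 + 40 = 31$)
$l{\left(s \right)} = \sqrt{-3 + s}$ ($l{\left(s \right)} = \sqrt{s - 3} = \sqrt{-3 + s}$)
$R + l{\left(d \right)} \left(-10\right) = 31 + \sqrt{-3 + 6} \left(-10\right) = 31 + \sqrt{3} \left(-10\right) = 31 - 10 \sqrt{3}$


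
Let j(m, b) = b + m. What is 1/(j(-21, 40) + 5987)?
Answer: 1/6006 ≈ 0.00016650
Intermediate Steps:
1/(j(-21, 40) + 5987) = 1/((40 - 21) + 5987) = 1/(19 + 5987) = 1/6006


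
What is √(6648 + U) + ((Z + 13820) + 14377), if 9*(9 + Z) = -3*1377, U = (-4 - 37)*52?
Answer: 27729 + 2*√1129 ≈ 27796.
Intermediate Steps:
U = -2132 (U = -41*52 = -2132)
Z = -468 (Z = -9 + (-3*1377)/9 = -9 + (⅑)*(-4131) = -9 - 459 = -468)
√(6648 + U) + ((Z + 13820) + 14377) = √(6648 - 2132) + ((-468 + 13820) + 14377) = √4516 + (13352 + 14377) = 2*√1129 + 27729 = 27729 + 2*√1129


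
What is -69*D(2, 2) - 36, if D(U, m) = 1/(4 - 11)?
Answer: -183/7 ≈ -26.143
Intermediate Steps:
D(U, m) = -1/7 (D(U, m) = 1/(-7) = -1/7)
-69*D(2, 2) - 36 = -69*(-1/7) - 36 = 69/7 - 36 = -183/7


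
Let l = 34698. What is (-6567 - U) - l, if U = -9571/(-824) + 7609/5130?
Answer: -87243737923/2113560 ≈ -41278.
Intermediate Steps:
U = 27684523/2113560 (U = -9571*(-1/824) + 7609*(1/5130) = 9571/824 + 7609/5130 = 27684523/2113560 ≈ 13.099)
(-6567 - U) - l = (-6567 - 1*27684523/2113560) - 1*34698 = (-6567 - 27684523/2113560) - 34698 = -13907433043/2113560 - 34698 = -87243737923/2113560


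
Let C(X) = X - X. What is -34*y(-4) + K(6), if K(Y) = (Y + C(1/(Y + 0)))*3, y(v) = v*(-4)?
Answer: -526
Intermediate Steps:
C(X) = 0
y(v) = -4*v
K(Y) = 3*Y (K(Y) = (Y + 0)*3 = Y*3 = 3*Y)
-34*y(-4) + K(6) = -(-136)*(-4) + 3*6 = -34*16 + 18 = -544 + 18 = -526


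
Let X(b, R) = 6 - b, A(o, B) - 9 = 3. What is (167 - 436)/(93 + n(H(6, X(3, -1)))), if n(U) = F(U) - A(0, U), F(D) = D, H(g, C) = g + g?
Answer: -269/93 ≈ -2.8925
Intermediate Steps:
A(o, B) = 12 (A(o, B) = 9 + 3 = 12)
H(g, C) = 2*g
n(U) = -12 + U (n(U) = U - 1*12 = U - 12 = -12 + U)
(167 - 436)/(93 + n(H(6, X(3, -1)))) = (167 - 436)/(93 + (-12 + 2*6)) = -269/(93 + (-12 + 12)) = -269/(93 + 0) = -269/93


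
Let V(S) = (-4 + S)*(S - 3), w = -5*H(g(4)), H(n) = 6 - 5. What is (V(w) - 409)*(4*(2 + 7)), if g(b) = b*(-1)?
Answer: -12132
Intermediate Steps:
g(b) = -b
H(n) = 1
w = -5 (w = -5*1 = -5)
V(S) = (-4 + S)*(-3 + S)
(V(w) - 409)*(4*(2 + 7)) = ((12 + (-5)**2 - 7*(-5)) - 409)*(4*(2 + 7)) = ((12 + 25 + 35) - 409)*(4*9) = (72 - 409)*36 = -337*36 = -12132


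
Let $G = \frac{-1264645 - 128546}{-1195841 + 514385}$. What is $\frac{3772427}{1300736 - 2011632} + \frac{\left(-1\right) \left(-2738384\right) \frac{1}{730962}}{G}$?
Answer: $- \frac{419188438960444775}{120659155308311472} \approx -3.4742$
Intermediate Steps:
$G = \frac{464397}{227152}$ ($G = - \frac{1393191}{-681456} = \left(-1393191\right) \left(- \frac{1}{681456}\right) = \frac{464397}{227152} \approx 2.0444$)
$\frac{3772427}{1300736 - 2011632} + \frac{\left(-1\right) \left(-2738384\right) \frac{1}{730962}}{G} = \frac{3772427}{1300736 - 2011632} + \frac{\left(-1\right) \left(-2738384\right) \frac{1}{730962}}{\frac{464397}{227152}} = \frac{3772427}{1300736 - 2011632} + 2738384 \cdot \frac{1}{730962} \cdot \frac{227152}{464397} = \frac{3772427}{-710896} + \frac{1369192}{365481} \cdot \frac{227152}{464397} = 3772427 \left(- \frac{1}{710896}\right) + \frac{311014701184}{169728279957} = - \frac{3772427}{710896} + \frac{311014701184}{169728279957} = - \frac{419188438960444775}{120659155308311472}$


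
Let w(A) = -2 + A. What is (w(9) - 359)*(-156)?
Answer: 54912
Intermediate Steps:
(w(9) - 359)*(-156) = ((-2 + 9) - 359)*(-156) = (7 - 359)*(-156) = -352*(-156) = 54912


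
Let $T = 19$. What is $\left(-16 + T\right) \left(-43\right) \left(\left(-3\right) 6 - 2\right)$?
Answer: $2580$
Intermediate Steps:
$\left(-16 + T\right) \left(-43\right) \left(\left(-3\right) 6 - 2\right) = \left(-16 + 19\right) \left(-43\right) \left(\left(-3\right) 6 - 2\right) = 3 \left(-43\right) \left(-18 - 2\right) = \left(-129\right) \left(-20\right) = 2580$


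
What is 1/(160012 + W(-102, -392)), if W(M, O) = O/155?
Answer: 155/24801468 ≈ 6.2496e-6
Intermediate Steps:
W(M, O) = O/155 (W(M, O) = O*(1/155) = O/155)
1/(160012 + W(-102, -392)) = 1/(160012 + (1/155)*(-392)) = 1/(160012 - 392/155) = 1/(24801468/155) = 155/24801468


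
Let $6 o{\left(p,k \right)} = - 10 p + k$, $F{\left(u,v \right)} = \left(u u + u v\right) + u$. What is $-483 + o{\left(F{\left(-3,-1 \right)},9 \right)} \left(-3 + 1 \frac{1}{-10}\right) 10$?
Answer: $- \frac{129}{2} \approx -64.5$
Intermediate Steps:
$F{\left(u,v \right)} = u + u^{2} + u v$ ($F{\left(u,v \right)} = \left(u^{2} + u v\right) + u = u + u^{2} + u v$)
$o{\left(p,k \right)} = - \frac{5 p}{3} + \frac{k}{6}$ ($o{\left(p,k \right)} = \frac{- 10 p + k}{6} = \frac{k - 10 p}{6} = - \frac{5 p}{3} + \frac{k}{6}$)
$-483 + o{\left(F{\left(-3,-1 \right)},9 \right)} \left(-3 + 1 \frac{1}{-10}\right) 10 = -483 + \left(- \frac{5 \left(- 3 \left(1 - 3 - 1\right)\right)}{3} + \frac{1}{6} \cdot 9\right) \left(-3 + 1 \frac{1}{-10}\right) 10 = -483 + \left(- \frac{5 \left(\left(-3\right) \left(-3\right)\right)}{3} + \frac{3}{2}\right) \left(-3 + 1 \left(- \frac{1}{10}\right)\right) 10 = -483 + \left(\left(- \frac{5}{3}\right) 9 + \frac{3}{2}\right) \left(-3 - \frac{1}{10}\right) 10 = -483 + \left(-15 + \frac{3}{2}\right) \left(\left(- \frac{31}{10}\right) 10\right) = -483 - - \frac{837}{2} = -483 + \frac{837}{2} = - \frac{129}{2}$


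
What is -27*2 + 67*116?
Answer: 7718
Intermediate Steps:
-27*2 + 67*116 = -54 + 7772 = 7718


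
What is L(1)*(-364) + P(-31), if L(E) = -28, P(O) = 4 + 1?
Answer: 10197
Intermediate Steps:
P(O) = 5
L(1)*(-364) + P(-31) = -28*(-364) + 5 = 10192 + 5 = 10197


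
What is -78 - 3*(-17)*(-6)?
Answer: -384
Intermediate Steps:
-78 - 3*(-17)*(-6) = -78 + 51*(-6) = -78 - 306 = -384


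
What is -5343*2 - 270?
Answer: -10956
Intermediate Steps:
-5343*2 - 270 = -411*26 - 270 = -10686 - 270 = -10956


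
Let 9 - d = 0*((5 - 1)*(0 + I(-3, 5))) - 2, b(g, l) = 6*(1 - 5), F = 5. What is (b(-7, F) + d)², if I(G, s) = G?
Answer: 169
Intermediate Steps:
b(g, l) = -24 (b(g, l) = 6*(-4) = -24)
d = 11 (d = 9 - (0*((5 - 1)*(0 - 3)) - 2) = 9 - (0*(4*(-3)) - 2) = 9 - (0*(-12) - 2) = 9 - (0 - 2) = 9 - 1*(-2) = 9 + 2 = 11)
(b(-7, F) + d)² = (-24 + 11)² = (-13)² = 169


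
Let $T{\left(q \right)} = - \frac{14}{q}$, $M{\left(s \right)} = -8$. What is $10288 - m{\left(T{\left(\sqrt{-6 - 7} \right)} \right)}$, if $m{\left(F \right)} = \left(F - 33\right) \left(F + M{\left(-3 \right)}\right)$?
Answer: $\frac{130508}{13} + \frac{574 i \sqrt{13}}{13} \approx 10039.0 + 159.2 i$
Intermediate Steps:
$m{\left(F \right)} = \left(-33 + F\right) \left(-8 + F\right)$ ($m{\left(F \right)} = \left(F - 33\right) \left(F - 8\right) = \left(-33 + F\right) \left(-8 + F\right)$)
$10288 - m{\left(T{\left(\sqrt{-6 - 7} \right)} \right)} = 10288 - \left(264 + \left(- \frac{14}{\sqrt{-6 - 7}}\right)^{2} - 41 \left(- \frac{14}{\sqrt{-6 - 7}}\right)\right) = 10288 - \left(264 + \left(- \frac{14}{\sqrt{-13}}\right)^{2} - 41 \left(- \frac{14}{\sqrt{-13}}\right)\right) = 10288 - \left(264 + \left(- \frac{14}{i \sqrt{13}}\right)^{2} - 41 \left(- \frac{14}{i \sqrt{13}}\right)\right) = 10288 - \left(264 + \left(- 14 \left(- \frac{i \sqrt{13}}{13}\right)\right)^{2} - 41 \left(- 14 \left(- \frac{i \sqrt{13}}{13}\right)\right)\right) = 10288 - \left(264 + \left(\frac{14 i \sqrt{13}}{13}\right)^{2} - 41 \frac{14 i \sqrt{13}}{13}\right) = 10288 - \left(264 - \frac{196}{13} - \frac{574 i \sqrt{13}}{13}\right) = 10288 - \left(\frac{3236}{13} - \frac{574 i \sqrt{13}}{13}\right) = \frac{130508}{13} + \frac{574 i \sqrt{13}}{13}$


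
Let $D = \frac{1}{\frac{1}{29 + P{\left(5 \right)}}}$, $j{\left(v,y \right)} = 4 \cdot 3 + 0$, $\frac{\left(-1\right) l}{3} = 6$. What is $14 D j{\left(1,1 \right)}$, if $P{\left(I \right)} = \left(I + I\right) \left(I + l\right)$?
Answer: $-16968$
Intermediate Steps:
$l = -18$ ($l = \left(-3\right) 6 = -18$)
$j{\left(v,y \right)} = 12$ ($j{\left(v,y \right)} = 12 + 0 = 12$)
$P{\left(I \right)} = 2 I \left(-18 + I\right)$ ($P{\left(I \right)} = \left(I + I\right) \left(I - 18\right) = 2 I \left(-18 + I\right)$)
$D = -101$ ($D = \frac{1}{\frac{1}{29 + 2 \cdot 5 \left(-18 + 5\right)}} = \frac{1}{\frac{1}{29 + 2 \cdot 5 \left(-13\right)}} = \frac{1}{\frac{1}{29 - 130}} = \frac{1}{\frac{1}{-101}} = \frac{1}{- \frac{1}{101}} = -101$)
$14 D j{\left(1,1 \right)} = 14 \left(-101\right) 12 = \left(-1414\right) 12 = -16968$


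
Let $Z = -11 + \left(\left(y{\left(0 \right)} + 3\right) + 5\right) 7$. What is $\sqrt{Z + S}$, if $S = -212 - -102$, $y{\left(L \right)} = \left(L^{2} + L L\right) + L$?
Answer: $i \sqrt{65} \approx 8.0623 i$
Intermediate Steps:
$y{\left(L \right)} = L + 2 L^{2}$ ($y{\left(L \right)} = \left(L^{2} + L^{2}\right) + L = 2 L^{2} + L = L + 2 L^{2}$)
$S = -110$ ($S = -212 + 102 = -110$)
$Z = 45$ ($Z = -11 + \left(\left(0 \left(1 + 2 \cdot 0\right) + 3\right) + 5\right) 7 = -11 + \left(\left(0 \left(1 + 0\right) + 3\right) + 5\right) 7 = -11 + \left(\left(0 \cdot 1 + 3\right) + 5\right) 7 = -11 + \left(\left(0 + 3\right) + 5\right) 7 = -11 + \left(3 + 5\right) 7 = -11 + 8 \cdot 7 = -11 + 56 = 45$)
$\sqrt{Z + S} = \sqrt{45 - 110} = \sqrt{-65} = i \sqrt{65}$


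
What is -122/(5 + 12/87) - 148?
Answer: -25590/149 ≈ -171.74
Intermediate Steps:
-122/(5 + 12/87) - 148 = -122/(5 + 12*(1/87)) - 148 = -122/(5 + 4/29) - 148 = -122/149/29 - 148 = -122*29/149 - 148 = -3538/149 - 148 = -25590/149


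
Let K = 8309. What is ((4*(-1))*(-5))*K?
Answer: 166180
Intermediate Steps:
((4*(-1))*(-5))*K = ((4*(-1))*(-5))*8309 = -4*(-5)*8309 = 20*8309 = 166180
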